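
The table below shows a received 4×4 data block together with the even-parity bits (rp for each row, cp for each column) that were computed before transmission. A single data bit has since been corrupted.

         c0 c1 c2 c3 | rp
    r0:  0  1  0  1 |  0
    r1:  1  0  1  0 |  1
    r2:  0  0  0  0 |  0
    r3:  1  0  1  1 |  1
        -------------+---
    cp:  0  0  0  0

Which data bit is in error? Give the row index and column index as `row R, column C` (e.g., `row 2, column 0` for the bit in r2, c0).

row 1, column 1

Recompute each row's even parity and compare to rp:
  r0: data parity 0, sent rp 0 → ok
  r1: data parity 0, sent rp 1 → mismatch
  r2: data parity 0, sent rp 0 → ok
  r3: data parity 1, sent rp 1 → ok
Recompute each column's even parity and compare to cp:
  c0: data parity 0, sent cp 0 → ok
  c1: data parity 1, sent cp 0 → mismatch
  c2: data parity 0, sent cp 0 → ok
  c3: data parity 0, sent cp 0 → ok
Exactly one row (r1) and one column (c1) fail → the flipped bit is at their intersection.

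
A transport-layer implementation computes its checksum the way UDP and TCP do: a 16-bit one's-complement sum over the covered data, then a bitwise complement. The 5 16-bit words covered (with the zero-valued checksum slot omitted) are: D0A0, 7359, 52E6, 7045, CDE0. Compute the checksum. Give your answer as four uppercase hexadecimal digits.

2AF9

One's-complement addition (fold any carry out of bit 15 back into bit 0):
  0xD0A0 + 0x7359 = 0x143F9 → wrap carry → 0x43FA
  0x43FA + 0x52E6 = 0x096E0
  0x96E0 + 0x7045 = 0x10725 → wrap carry → 0x0726
  0x0726 + 0xCDE0 = 0x0D506
One's-complement sum = 0xD506.
Checksum = ~0xD506 & 0xFFFF = 0x2AF9.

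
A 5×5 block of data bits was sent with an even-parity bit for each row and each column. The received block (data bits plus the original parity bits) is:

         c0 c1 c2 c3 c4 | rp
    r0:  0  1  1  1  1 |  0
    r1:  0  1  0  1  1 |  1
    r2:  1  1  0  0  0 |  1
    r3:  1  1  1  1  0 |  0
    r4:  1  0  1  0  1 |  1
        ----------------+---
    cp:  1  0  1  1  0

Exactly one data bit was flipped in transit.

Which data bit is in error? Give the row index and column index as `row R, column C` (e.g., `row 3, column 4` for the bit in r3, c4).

Recompute each row's even parity and compare to rp:
  r0: data parity 0, sent rp 0 → ok
  r1: data parity 1, sent rp 1 → ok
  r2: data parity 0, sent rp 1 → mismatch
  r3: data parity 0, sent rp 0 → ok
  r4: data parity 1, sent rp 1 → ok
Recompute each column's even parity and compare to cp:
  c0: data parity 1, sent cp 1 → ok
  c1: data parity 0, sent cp 0 → ok
  c2: data parity 1, sent cp 1 → ok
  c3: data parity 1, sent cp 1 → ok
  c4: data parity 1, sent cp 0 → mismatch
Exactly one row (r2) and one column (c4) fail → the flipped bit is at their intersection.

row 2, column 4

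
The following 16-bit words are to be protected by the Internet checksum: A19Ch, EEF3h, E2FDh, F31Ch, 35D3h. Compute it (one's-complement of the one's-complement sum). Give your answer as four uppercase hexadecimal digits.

6381

One's-complement addition (fold any carry out of bit 15 back into bit 0):
  0xA19C + 0xEEF3 = 0x1908F → wrap carry → 0x9090
  0x9090 + 0xE2FD = 0x1738D → wrap carry → 0x738E
  0x738E + 0xF31C = 0x166AA → wrap carry → 0x66AB
  0x66AB + 0x35D3 = 0x09C7E
One's-complement sum = 0x9C7E.
Checksum = ~0x9C7E & 0xFFFF = 0x6381.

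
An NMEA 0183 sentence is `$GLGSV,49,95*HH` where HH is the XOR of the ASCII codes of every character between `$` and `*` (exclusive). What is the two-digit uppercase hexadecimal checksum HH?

XOR the ASCII codes of the payload characters:
  'G' = 0x47 → acc = 0x47
  'L' = 0x4C → acc = 0x0B
  'G' = 0x47 → acc = 0x4C
  'S' = 0x53 → acc = 0x1F
  'V' = 0x56 → acc = 0x49
  ',' = 0x2C → acc = 0x65
  '4' = 0x34 → acc = 0x51
  '9' = 0x39 → acc = 0x68
  ',' = 0x2C → acc = 0x44
  '9' = 0x39 → acc = 0x7D
  '5' = 0x35 → acc = 0x48
Checksum = 0x48.

48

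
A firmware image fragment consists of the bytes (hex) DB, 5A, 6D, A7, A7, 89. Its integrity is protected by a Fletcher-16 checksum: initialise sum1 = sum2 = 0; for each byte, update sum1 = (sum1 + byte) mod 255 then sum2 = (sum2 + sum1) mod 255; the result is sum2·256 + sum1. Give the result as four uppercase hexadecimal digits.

Running sums (mod 255):
  after byte 0 (DB): sum1=219, sum2=219
  after byte 1 (5A): sum1=54, sum2=18
  after byte 2 (6D): sum1=163, sum2=181
  after byte 3 (A7): sum1=75, sum2=1
  after byte 4 (A7): sum1=242, sum2=243
  after byte 5 (89): sum1=124, sum2=112
Checksum = sum2·256 + sum1 = 112·256 + 124 = 28796 = 0x707C.

707C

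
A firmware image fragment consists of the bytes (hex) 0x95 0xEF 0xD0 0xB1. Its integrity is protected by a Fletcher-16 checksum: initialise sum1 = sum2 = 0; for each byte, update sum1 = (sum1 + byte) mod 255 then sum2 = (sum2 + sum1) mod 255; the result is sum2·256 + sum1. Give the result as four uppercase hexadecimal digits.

Running sums (mod 255):
  after byte 0 (0x95): sum1=149, sum2=149
  after byte 1 (0xEF): sum1=133, sum2=27
  after byte 2 (0xD0): sum1=86, sum2=113
  after byte 3 (0xB1): sum1=8, sum2=121
Checksum = sum2·256 + sum1 = 121·256 + 8 = 30984 = 0x7908.

7908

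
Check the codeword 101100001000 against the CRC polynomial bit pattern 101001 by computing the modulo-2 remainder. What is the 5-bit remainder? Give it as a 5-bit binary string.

Modulo-2 division of 101100001000 by 101001:
  pos 0: 101100 XOR 101001 = 000101
  pos 3: 101001 XOR 101001 = 000000
Remainder = 00000 (zero — the frame passes the CRC check).

00000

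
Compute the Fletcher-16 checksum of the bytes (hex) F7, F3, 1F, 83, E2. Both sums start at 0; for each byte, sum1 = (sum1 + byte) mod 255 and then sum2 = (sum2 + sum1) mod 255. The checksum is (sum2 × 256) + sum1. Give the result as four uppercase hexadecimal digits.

EE71

Running sums (mod 255):
  after byte 0 (F7): sum1=247, sum2=247
  after byte 1 (F3): sum1=235, sum2=227
  after byte 2 (1F): sum1=11, sum2=238
  after byte 3 (83): sum1=142, sum2=125
  after byte 4 (E2): sum1=113, sum2=238
Checksum = sum2·256 + sum1 = 238·256 + 113 = 61041 = 0xEE71.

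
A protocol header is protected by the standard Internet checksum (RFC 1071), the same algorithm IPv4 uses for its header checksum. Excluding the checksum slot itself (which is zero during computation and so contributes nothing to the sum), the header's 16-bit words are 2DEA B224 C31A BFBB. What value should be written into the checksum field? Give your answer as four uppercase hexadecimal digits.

One's-complement addition (fold any carry out of bit 15 back into bit 0):
  0x2DEA + 0xB224 = 0x0E00E
  0xE00E + 0xC31A = 0x1A328 → wrap carry → 0xA329
  0xA329 + 0xBFBB = 0x162E4 → wrap carry → 0x62E5
One's-complement sum = 0x62E5.
Checksum = ~0x62E5 & 0xFFFF = 0x9D1A.

9D1A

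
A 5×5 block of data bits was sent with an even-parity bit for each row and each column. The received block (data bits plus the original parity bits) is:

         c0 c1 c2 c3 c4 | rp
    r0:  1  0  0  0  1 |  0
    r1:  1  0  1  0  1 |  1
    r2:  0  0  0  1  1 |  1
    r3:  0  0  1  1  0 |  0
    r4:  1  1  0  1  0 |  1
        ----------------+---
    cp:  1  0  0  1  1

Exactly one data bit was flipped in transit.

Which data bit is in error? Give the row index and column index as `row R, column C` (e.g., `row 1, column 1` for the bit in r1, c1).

Recompute each row's even parity and compare to rp:
  r0: data parity 0, sent rp 0 → ok
  r1: data parity 1, sent rp 1 → ok
  r2: data parity 0, sent rp 1 → mismatch
  r3: data parity 0, sent rp 0 → ok
  r4: data parity 1, sent rp 1 → ok
Recompute each column's even parity and compare to cp:
  c0: data parity 1, sent cp 1 → ok
  c1: data parity 1, sent cp 0 → mismatch
  c2: data parity 0, sent cp 0 → ok
  c3: data parity 1, sent cp 1 → ok
  c4: data parity 1, sent cp 1 → ok
Exactly one row (r2) and one column (c1) fail → the flipped bit is at their intersection.

row 2, column 1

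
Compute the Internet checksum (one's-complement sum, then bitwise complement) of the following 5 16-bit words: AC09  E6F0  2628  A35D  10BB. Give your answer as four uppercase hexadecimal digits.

One's-complement addition (fold any carry out of bit 15 back into bit 0):
  0xAC09 + 0xE6F0 = 0x192F9 → wrap carry → 0x92FA
  0x92FA + 0x2628 = 0x0B922
  0xB922 + 0xA35D = 0x15C7F → wrap carry → 0x5C80
  0x5C80 + 0x10BB = 0x06D3B
One's-complement sum = 0x6D3B.
Checksum = ~0x6D3B & 0xFFFF = 0x92C4.

92C4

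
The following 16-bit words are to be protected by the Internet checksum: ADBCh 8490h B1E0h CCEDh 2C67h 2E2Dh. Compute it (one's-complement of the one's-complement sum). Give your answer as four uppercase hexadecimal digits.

F44F

One's-complement addition (fold any carry out of bit 15 back into bit 0):
  0xADBC + 0x8490 = 0x1324C → wrap carry → 0x324D
  0x324D + 0xB1E0 = 0x0E42D
  0xE42D + 0xCCED = 0x1B11A → wrap carry → 0xB11B
  0xB11B + 0x2C67 = 0x0DD82
  0xDD82 + 0x2E2D = 0x10BAF → wrap carry → 0x0BB0
One's-complement sum = 0x0BB0.
Checksum = ~0x0BB0 & 0xFFFF = 0xF44F.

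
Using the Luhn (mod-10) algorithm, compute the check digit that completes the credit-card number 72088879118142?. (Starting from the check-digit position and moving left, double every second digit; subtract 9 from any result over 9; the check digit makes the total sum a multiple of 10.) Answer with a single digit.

0

Partial digits right→left: 2 4 1 8 1 1 9 7 8 8 8 0 2 7
Double every second digit counting from the check-digit position (so the 1st, 3rd, 5th, ... of the partial from the right).
  doubled (with −9 where >9): 4 2 2 9 7 7 4 → sum 35
  kept as-is: 4 8 1 7 8 0 7 → sum 35
Total = 35 + 35 = 70.
Check digit = (10 − (70 mod 10)) mod 10 = 0.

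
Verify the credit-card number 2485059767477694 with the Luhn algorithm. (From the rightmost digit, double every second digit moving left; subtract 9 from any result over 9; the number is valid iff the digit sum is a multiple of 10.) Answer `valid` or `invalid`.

From the right, keep odd positions and double even positions (subtract 9 from any doubled value over 9):
  doubled (positions 2,4,...): 9 5 8 3 9 0 7 4 → sum 45
  kept (positions 1,3,...): 4 6 7 7 7 5 5 4 → sum 45
Total = 90.
90 mod 10 = 0, so the number is valid.

valid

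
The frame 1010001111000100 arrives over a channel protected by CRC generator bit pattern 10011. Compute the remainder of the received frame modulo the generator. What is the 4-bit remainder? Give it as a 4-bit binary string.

Modulo-2 division of 1010001111000100 by 10011:
  pos 0: 10100 XOR 10011 = 00111
  pos 2: 11101 XOR 10011 = 01110
  pos 3: 11101 XOR 10011 = 01110
  pos 4: 11101 XOR 10011 = 01110
  pos 5: 11101 XOR 10011 = 01110
  pos 6: 11100 XOR 10011 = 01111
  pos 7: 11110 XOR 10011 = 01101
  pos 8: 11010 XOR 10011 = 01001
  pos 9: 10011 XOR 10011 = 00000
Remainder = 0000 (zero — the frame passes the CRC check).

0000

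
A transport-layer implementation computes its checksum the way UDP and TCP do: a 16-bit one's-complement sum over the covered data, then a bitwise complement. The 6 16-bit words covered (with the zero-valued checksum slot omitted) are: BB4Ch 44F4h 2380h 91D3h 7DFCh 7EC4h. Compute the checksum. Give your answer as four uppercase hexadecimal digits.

One's-complement addition (fold any carry out of bit 15 back into bit 0):
  0xBB4C + 0x44F4 = 0x10040 → wrap carry → 0x0041
  0x0041 + 0x2380 = 0x023C1
  0x23C1 + 0x91D3 = 0x0B594
  0xB594 + 0x7DFC = 0x13390 → wrap carry → 0x3391
  0x3391 + 0x7EC4 = 0x0B255
One's-complement sum = 0xB255.
Checksum = ~0xB255 & 0xFFFF = 0x4DAA.

4DAA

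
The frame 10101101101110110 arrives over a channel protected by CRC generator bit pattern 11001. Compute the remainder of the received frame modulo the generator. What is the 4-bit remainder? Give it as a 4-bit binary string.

Modulo-2 division of 10101101101110110 by 11001:
  pos 0: 10101 XOR 11001 = 01100
  pos 1: 11001 XOR 11001 = 00000
  pos 7: 11011 XOR 11001 = 00010
  pos 10: 10101 XOR 11001 = 01100
  pos 11: 11001 XOR 11001 = 00000
Remainder = 0000 (zero — the frame passes the CRC check).

0000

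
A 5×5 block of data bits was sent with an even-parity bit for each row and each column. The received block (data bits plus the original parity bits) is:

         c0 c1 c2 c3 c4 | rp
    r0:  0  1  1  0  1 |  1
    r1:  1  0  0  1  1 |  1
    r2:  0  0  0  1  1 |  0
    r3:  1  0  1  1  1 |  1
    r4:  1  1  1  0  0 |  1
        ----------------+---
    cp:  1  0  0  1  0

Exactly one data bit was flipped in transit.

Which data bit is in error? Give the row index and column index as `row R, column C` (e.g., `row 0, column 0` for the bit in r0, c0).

Recompute each row's even parity and compare to rp:
  r0: data parity 1, sent rp 1 → ok
  r1: data parity 1, sent rp 1 → ok
  r2: data parity 0, sent rp 0 → ok
  r3: data parity 0, sent rp 1 → mismatch
  r4: data parity 1, sent rp 1 → ok
Recompute each column's even parity and compare to cp:
  c0: data parity 1, sent cp 1 → ok
  c1: data parity 0, sent cp 0 → ok
  c2: data parity 1, sent cp 0 → mismatch
  c3: data parity 1, sent cp 1 → ok
  c4: data parity 0, sent cp 0 → ok
Exactly one row (r3) and one column (c2) fail → the flipped bit is at their intersection.

row 3, column 2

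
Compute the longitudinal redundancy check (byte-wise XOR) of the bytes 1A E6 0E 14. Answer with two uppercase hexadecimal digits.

XOR the bytes together:
  start with 0x1A
  0x1A ⊕ 0xE6 = 0xFC
  0xFC ⊕ 0x0E = 0xF2
  0xF2 ⊕ 0x14 = 0xE6

E6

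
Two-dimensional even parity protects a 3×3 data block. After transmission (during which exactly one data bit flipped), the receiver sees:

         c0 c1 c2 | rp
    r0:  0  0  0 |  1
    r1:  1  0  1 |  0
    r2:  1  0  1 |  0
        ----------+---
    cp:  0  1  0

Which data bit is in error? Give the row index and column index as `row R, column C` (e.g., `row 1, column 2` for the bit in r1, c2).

Recompute each row's even parity and compare to rp:
  r0: data parity 0, sent rp 1 → mismatch
  r1: data parity 0, sent rp 0 → ok
  r2: data parity 0, sent rp 0 → ok
Recompute each column's even parity and compare to cp:
  c0: data parity 0, sent cp 0 → ok
  c1: data parity 0, sent cp 1 → mismatch
  c2: data parity 0, sent cp 0 → ok
Exactly one row (r0) and one column (c1) fail → the flipped bit is at their intersection.

row 0, column 1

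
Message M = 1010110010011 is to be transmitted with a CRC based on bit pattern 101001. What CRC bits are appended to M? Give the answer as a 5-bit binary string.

10011

Append 5 zeros: 101011001001100000. Divide by 101001 (XOR where the leading bit is 1):
  pos 0: 101011 XOR 101001 = 000010
  pos 4: 100010 XOR 101001 = 001011
  pos 6: 101101 XOR 101001 = 000100
  pos 9: 100100 XOR 101001 = 001101
  pos 11: 110100 XOR 101001 = 011101
  pos 12: 111010 XOR 101001 = 010011
Remainder (last 5 bits) = 10011. This is the CRC / FCS.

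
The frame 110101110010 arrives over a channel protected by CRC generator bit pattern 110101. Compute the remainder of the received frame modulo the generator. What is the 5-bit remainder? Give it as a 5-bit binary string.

00111

Modulo-2 division of 110101110010 by 110101:
  pos 0: 110101 XOR 110101 = 000000
  pos 6: 110010 XOR 110101 = 000111
Remainder = 00111 (nonzero — an error is detected).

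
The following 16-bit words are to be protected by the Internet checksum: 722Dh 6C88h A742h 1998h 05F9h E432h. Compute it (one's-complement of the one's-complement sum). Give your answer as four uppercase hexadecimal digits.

One's-complement addition (fold any carry out of bit 15 back into bit 0):
  0x722D + 0x6C88 = 0x0DEB5
  0xDEB5 + 0xA742 = 0x185F7 → wrap carry → 0x85F8
  0x85F8 + 0x1998 = 0x09F90
  0x9F90 + 0x05F9 = 0x0A589
  0xA589 + 0xE432 = 0x189BB → wrap carry → 0x89BC
One's-complement sum = 0x89BC.
Checksum = ~0x89BC & 0xFFFF = 0x7643.

7643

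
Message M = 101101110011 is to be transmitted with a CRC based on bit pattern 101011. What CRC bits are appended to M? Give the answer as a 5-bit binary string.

10111

Append 5 zeros: 10110111001100000. Divide by 101011 (XOR where the leading bit is 1):
  pos 0: 101101 XOR 101011 = 000110
  pos 3: 110110 XOR 101011 = 011101
  pos 4: 111010 XOR 101011 = 010001
  pos 5: 100011 XOR 101011 = 001000
  pos 7: 100010 XOR 101011 = 001001
  pos 9: 100100 XOR 101011 = 001111
  pos 11: 111100 XOR 101011 = 010111
Remainder (last 5 bits) = 10111. This is the CRC / FCS.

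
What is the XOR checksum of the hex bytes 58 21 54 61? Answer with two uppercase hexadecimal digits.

XOR the bytes together:
  start with 0x58
  0x58 ⊕ 0x21 = 0x79
  0x79 ⊕ 0x54 = 0x2D
  0x2D ⊕ 0x61 = 0x4C

4C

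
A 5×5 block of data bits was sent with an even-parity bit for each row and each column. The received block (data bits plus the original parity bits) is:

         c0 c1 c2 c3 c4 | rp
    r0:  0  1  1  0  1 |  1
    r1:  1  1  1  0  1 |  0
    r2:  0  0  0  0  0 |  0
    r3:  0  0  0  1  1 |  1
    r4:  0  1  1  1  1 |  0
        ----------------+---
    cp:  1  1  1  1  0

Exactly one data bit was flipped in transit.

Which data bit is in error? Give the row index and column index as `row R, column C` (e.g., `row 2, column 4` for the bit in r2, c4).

row 3, column 3

Recompute each row's even parity and compare to rp:
  r0: data parity 1, sent rp 1 → ok
  r1: data parity 0, sent rp 0 → ok
  r2: data parity 0, sent rp 0 → ok
  r3: data parity 0, sent rp 1 → mismatch
  r4: data parity 0, sent rp 0 → ok
Recompute each column's even parity and compare to cp:
  c0: data parity 1, sent cp 1 → ok
  c1: data parity 1, sent cp 1 → ok
  c2: data parity 1, sent cp 1 → ok
  c3: data parity 0, sent cp 1 → mismatch
  c4: data parity 0, sent cp 0 → ok
Exactly one row (r3) and one column (c3) fail → the flipped bit is at their intersection.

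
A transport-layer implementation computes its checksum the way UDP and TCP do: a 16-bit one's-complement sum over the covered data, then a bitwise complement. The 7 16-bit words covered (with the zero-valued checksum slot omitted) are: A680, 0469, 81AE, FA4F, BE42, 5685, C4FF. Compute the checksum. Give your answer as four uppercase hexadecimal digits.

FF4F

One's-complement addition (fold any carry out of bit 15 back into bit 0):
  0xA680 + 0x0469 = 0x0AAE9
  0xAAE9 + 0x81AE = 0x12C97 → wrap carry → 0x2C98
  0x2C98 + 0xFA4F = 0x126E7 → wrap carry → 0x26E8
  0x26E8 + 0xBE42 = 0x0E52A
  0xE52A + 0x5685 = 0x13BAF → wrap carry → 0x3BB0
  0x3BB0 + 0xC4FF = 0x100AF → wrap carry → 0x00B0
One's-complement sum = 0x00B0.
Checksum = ~0x00B0 & 0xFFFF = 0xFF4F.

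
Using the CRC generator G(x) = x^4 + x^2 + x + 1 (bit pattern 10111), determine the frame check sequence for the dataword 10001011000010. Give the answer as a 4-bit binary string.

0010

Append 4 zeros: 100010110000100000. Divide by 10111 (XOR where the leading bit is 1):
  pos 0: 10001 XOR 10111 = 00110
  pos 2: 11001 XOR 10111 = 01110
  pos 3: 11101 XOR 10111 = 01010
  pos 4: 10100 XOR 10111 = 00011
  pos 7: 11000 XOR 10111 = 01111
  pos 8: 11111 XOR 10111 = 01000
  pos 9: 10000 XOR 10111 = 00111
  pos 11: 11100 XOR 10111 = 01011
  pos 12: 10110 XOR 10111 = 00001
Remainder (last 4 bits) = 0010. This is the CRC / FCS.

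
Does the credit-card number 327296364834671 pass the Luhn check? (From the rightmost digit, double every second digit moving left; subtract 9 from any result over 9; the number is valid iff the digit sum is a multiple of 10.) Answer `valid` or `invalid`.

valid

From the right, keep odd positions and double even positions (subtract 9 from any doubled value over 9):
  doubled (positions 2,4,...): 5 8 7 3 3 4 4 → sum 34
  kept (positions 1,3,...): 1 6 3 4 3 9 7 3 → sum 36
Total = 70.
70 mod 10 = 0, so the number is valid.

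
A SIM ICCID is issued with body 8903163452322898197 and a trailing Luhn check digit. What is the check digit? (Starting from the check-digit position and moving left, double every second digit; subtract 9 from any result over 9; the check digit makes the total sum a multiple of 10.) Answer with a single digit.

7

Partial digits right→left: 7 9 1 8 9 8 2 2 3 2 5 4 3 6 1 3 0 9 8
Double every second digit counting from the check-digit position (so the 1st, 3rd, 5th, ... of the partial from the right).
  doubled (with −9 where >9): 5 2 9 4 6 1 6 2 0 7 → sum 42
  kept as-is: 9 8 8 2 2 4 6 3 9 → sum 51
Total = 42 + 51 = 93.
Check digit = (10 − (93 mod 10)) mod 10 = 7.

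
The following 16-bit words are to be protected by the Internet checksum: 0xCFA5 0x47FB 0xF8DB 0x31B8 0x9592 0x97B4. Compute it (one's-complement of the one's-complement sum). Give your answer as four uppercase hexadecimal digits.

9083

One's-complement addition (fold any carry out of bit 15 back into bit 0):
  0xCFA5 + 0x47FB = 0x117A0 → wrap carry → 0x17A1
  0x17A1 + 0xF8DB = 0x1107C → wrap carry → 0x107D
  0x107D + 0x31B8 = 0x04235
  0x4235 + 0x9592 = 0x0D7C7
  0xD7C7 + 0x97B4 = 0x16F7B → wrap carry → 0x6F7C
One's-complement sum = 0x6F7C.
Checksum = ~0x6F7C & 0xFFFF = 0x9083.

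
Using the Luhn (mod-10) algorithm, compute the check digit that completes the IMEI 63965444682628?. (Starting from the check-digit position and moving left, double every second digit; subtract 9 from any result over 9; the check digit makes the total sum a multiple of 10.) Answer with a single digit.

4

Partial digits right→left: 8 2 6 2 8 6 4 4 4 5 6 9 3 6
Double every second digit counting from the check-digit position (so the 1st, 3rd, 5th, ... of the partial from the right).
  doubled (with −9 where >9): 7 3 7 8 8 3 6 → sum 42
  kept as-is: 2 2 6 4 5 9 6 → sum 34
Total = 42 + 34 = 76.
Check digit = (10 − (76 mod 10)) mod 10 = 4.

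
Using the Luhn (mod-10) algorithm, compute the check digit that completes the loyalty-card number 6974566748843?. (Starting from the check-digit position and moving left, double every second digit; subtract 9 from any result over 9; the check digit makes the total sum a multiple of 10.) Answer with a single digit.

9

Partial digits right→left: 3 4 8 8 4 7 6 6 5 4 7 9 6
Double every second digit counting from the check-digit position (so the 1st, 3rd, 5th, ... of the partial from the right).
  doubled (with −9 where >9): 6 7 8 3 1 5 3 → sum 33
  kept as-is: 4 8 7 6 4 9 → sum 38
Total = 33 + 38 = 71.
Check digit = (10 − (71 mod 10)) mod 10 = 9.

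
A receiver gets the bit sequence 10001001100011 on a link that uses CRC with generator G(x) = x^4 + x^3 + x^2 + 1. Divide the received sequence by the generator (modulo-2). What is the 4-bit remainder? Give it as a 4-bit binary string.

0000

Modulo-2 division of 10001001100011 by 11101:
  pos 0: 10001 XOR 11101 = 01100
  pos 1: 11000 XOR 11101 = 00101
  pos 3: 10101 XOR 11101 = 01000
  pos 4: 10001 XOR 11101 = 01100
  pos 5: 11000 XOR 11101 = 00101
  pos 7: 10100 XOR 11101 = 01001
  pos 8: 10011 XOR 11101 = 01110
  pos 9: 11101 XOR 11101 = 00000
Remainder = 0000 (zero — the frame passes the CRC check).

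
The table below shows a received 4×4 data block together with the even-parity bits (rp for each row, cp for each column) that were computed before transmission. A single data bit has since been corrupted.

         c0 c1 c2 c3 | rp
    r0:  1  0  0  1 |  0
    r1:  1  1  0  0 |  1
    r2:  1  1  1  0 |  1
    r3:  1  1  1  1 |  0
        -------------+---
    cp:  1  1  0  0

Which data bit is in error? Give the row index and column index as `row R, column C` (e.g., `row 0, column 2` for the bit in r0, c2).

Recompute each row's even parity and compare to rp:
  r0: data parity 0, sent rp 0 → ok
  r1: data parity 0, sent rp 1 → mismatch
  r2: data parity 1, sent rp 1 → ok
  r3: data parity 0, sent rp 0 → ok
Recompute each column's even parity and compare to cp:
  c0: data parity 0, sent cp 1 → mismatch
  c1: data parity 1, sent cp 1 → ok
  c2: data parity 0, sent cp 0 → ok
  c3: data parity 0, sent cp 0 → ok
Exactly one row (r1) and one column (c0) fail → the flipped bit is at their intersection.

row 1, column 0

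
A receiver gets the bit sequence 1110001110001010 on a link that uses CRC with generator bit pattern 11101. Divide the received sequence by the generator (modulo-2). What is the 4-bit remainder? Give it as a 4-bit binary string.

Modulo-2 division of 1110001110001010 by 11101:
  pos 0: 11100 XOR 11101 = 00001
  pos 4: 10111 XOR 11101 = 01010
  pos 5: 10100 XOR 11101 = 01001
  pos 6: 10010 XOR 11101 = 01111
  pos 7: 11110 XOR 11101 = 00011
  pos 10: 11101 XOR 11101 = 00000
Remainder = 0000 (zero — the frame passes the CRC check).

0000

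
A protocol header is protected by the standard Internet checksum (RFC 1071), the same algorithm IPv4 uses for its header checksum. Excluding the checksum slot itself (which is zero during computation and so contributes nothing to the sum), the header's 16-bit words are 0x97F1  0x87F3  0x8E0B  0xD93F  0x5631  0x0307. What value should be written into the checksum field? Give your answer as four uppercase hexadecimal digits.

1F97

One's-complement addition (fold any carry out of bit 15 back into bit 0):
  0x97F1 + 0x87F3 = 0x11FE4 → wrap carry → 0x1FE5
  0x1FE5 + 0x8E0B = 0x0ADF0
  0xADF0 + 0xD93F = 0x1872F → wrap carry → 0x8730
  0x8730 + 0x5631 = 0x0DD61
  0xDD61 + 0x0307 = 0x0E068
One's-complement sum = 0xE068.
Checksum = ~0xE068 & 0xFFFF = 0x1F97.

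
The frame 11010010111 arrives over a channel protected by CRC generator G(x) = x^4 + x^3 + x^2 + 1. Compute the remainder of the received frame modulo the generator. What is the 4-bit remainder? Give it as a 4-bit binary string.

Modulo-2 division of 11010010111 by 11101:
  pos 0: 11010 XOR 11101 = 00111
  pos 2: 11101 XOR 11101 = 00000
Remainder = 0111 (nonzero — an error is detected).

0111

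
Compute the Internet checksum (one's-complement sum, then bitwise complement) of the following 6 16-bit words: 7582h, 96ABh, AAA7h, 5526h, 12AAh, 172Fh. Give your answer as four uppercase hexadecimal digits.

CA2A

One's-complement addition (fold any carry out of bit 15 back into bit 0):
  0x7582 + 0x96AB = 0x10C2D → wrap carry → 0x0C2E
  0x0C2E + 0xAAA7 = 0x0B6D5
  0xB6D5 + 0x5526 = 0x10BFB → wrap carry → 0x0BFC
  0x0BFC + 0x12AA = 0x01EA6
  0x1EA6 + 0x172F = 0x035D5
One's-complement sum = 0x35D5.
Checksum = ~0x35D5 & 0xFFFF = 0xCA2A.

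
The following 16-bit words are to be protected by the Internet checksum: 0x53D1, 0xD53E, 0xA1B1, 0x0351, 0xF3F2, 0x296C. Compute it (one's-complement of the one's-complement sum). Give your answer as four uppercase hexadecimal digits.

One's-complement addition (fold any carry out of bit 15 back into bit 0):
  0x53D1 + 0xD53E = 0x1290F → wrap carry → 0x2910
  0x2910 + 0xA1B1 = 0x0CAC1
  0xCAC1 + 0x0351 = 0x0CE12
  0xCE12 + 0xF3F2 = 0x1C204 → wrap carry → 0xC205
  0xC205 + 0x296C = 0x0EB71
One's-complement sum = 0xEB71.
Checksum = ~0xEB71 & 0xFFFF = 0x148E.

148E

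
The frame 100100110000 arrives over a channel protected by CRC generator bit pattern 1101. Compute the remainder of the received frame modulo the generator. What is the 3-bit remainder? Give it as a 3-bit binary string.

001

Modulo-2 division of 100100110000 by 1101:
  pos 0: 1001 XOR 1101 = 0100
  pos 1: 1000 XOR 1101 = 0101
  pos 2: 1010 XOR 1101 = 0111
  pos 3: 1111 XOR 1101 = 0010
  pos 5: 1010 XOR 1101 = 0111
  pos 6: 1110 XOR 1101 = 0011
  pos 8: 1100 XOR 1101 = 0001
Remainder = 001 (nonzero — an error is detected).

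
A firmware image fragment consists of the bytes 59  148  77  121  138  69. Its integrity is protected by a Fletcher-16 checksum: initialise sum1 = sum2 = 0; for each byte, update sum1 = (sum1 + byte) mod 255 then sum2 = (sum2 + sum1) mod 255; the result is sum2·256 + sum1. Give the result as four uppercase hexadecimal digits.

Running sums (mod 255):
  after byte 0 (59): sum1=59, sum2=59
  after byte 1 (148): sum1=207, sum2=11
  after byte 2 (77): sum1=29, sum2=40
  after byte 3 (121): sum1=150, sum2=190
  after byte 4 (138): sum1=33, sum2=223
  after byte 5 (69): sum1=102, sum2=70
Checksum = sum2·256 + sum1 = 70·256 + 102 = 18022 = 0x4666.

4666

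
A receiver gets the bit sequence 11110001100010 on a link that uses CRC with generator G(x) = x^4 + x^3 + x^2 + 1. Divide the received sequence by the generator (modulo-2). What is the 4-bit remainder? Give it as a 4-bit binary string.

Modulo-2 division of 11110001100010 by 11101:
  pos 0: 11110 XOR 11101 = 00011
  pos 3: 11001 XOR 11101 = 00100
  pos 5: 10010 XOR 11101 = 01111
  pos 6: 11110 XOR 11101 = 00011
  pos 9: 11010 XOR 11101 = 00111
Remainder = 0111 (nonzero — an error is detected).

0111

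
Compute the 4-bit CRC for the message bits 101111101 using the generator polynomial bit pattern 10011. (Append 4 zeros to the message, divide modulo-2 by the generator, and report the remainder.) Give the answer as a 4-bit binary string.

0011

Append 4 zeros: 1011111010000. Divide by 10011 (XOR where the leading bit is 1):
  pos 0: 10111 XOR 10011 = 00100
  pos 2: 10011 XOR 10011 = 00000
  pos 8: 10000 XOR 10011 = 00011
Remainder (last 4 bits) = 0011. This is the CRC / FCS.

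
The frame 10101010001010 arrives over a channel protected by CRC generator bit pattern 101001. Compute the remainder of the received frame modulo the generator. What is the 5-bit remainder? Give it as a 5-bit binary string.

Modulo-2 division of 10101010001010 by 101001:
  pos 0: 101010 XOR 101001 = 000011
  pos 4: 111000 XOR 101001 = 010001
  pos 5: 100011 XOR 101001 = 001010
  pos 7: 101001 XOR 101001 = 000000
Remainder = 00000 (zero — the frame passes the CRC check).

00000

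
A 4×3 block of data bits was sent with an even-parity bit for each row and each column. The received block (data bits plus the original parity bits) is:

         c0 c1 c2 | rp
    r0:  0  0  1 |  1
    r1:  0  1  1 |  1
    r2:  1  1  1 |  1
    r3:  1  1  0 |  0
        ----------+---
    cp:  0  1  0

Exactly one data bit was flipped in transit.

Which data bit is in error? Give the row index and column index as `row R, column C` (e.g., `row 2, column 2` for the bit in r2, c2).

Recompute each row's even parity and compare to rp:
  r0: data parity 1, sent rp 1 → ok
  r1: data parity 0, sent rp 1 → mismatch
  r2: data parity 1, sent rp 1 → ok
  r3: data parity 0, sent rp 0 → ok
Recompute each column's even parity and compare to cp:
  c0: data parity 0, sent cp 0 → ok
  c1: data parity 1, sent cp 1 → ok
  c2: data parity 1, sent cp 0 → mismatch
Exactly one row (r1) and one column (c2) fail → the flipped bit is at their intersection.

row 1, column 2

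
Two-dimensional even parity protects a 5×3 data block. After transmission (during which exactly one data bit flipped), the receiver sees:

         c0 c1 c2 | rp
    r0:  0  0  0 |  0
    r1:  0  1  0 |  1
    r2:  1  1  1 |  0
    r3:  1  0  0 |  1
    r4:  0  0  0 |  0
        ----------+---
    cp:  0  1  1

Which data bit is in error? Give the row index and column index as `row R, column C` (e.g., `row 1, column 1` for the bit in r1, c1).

Recompute each row's even parity and compare to rp:
  r0: data parity 0, sent rp 0 → ok
  r1: data parity 1, sent rp 1 → ok
  r2: data parity 1, sent rp 0 → mismatch
  r3: data parity 1, sent rp 1 → ok
  r4: data parity 0, sent rp 0 → ok
Recompute each column's even parity and compare to cp:
  c0: data parity 0, sent cp 0 → ok
  c1: data parity 0, sent cp 1 → mismatch
  c2: data parity 1, sent cp 1 → ok
Exactly one row (r2) and one column (c1) fail → the flipped bit is at their intersection.

row 2, column 1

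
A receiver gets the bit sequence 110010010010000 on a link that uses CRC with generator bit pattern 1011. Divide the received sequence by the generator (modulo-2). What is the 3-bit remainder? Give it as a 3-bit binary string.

000

Modulo-2 division of 110010010010000 by 1011:
  pos 0: 1100 XOR 1011 = 0111
  pos 1: 1111 XOR 1011 = 0100
  pos 2: 1000 XOR 1011 = 0011
  pos 4: 1101 XOR 1011 = 0110
  pos 5: 1100 XOR 1011 = 0111
  pos 6: 1110 XOR 1011 = 0101
  pos 7: 1011 XOR 1011 = 0000
Remainder = 000 (zero — the frame passes the CRC check).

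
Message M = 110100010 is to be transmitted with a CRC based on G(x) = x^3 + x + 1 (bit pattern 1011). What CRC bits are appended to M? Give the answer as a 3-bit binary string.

Append 3 zeros: 110100010000. Divide by 1011 (XOR where the leading bit is 1):
  pos 0: 1101 XOR 1011 = 0110
  pos 1: 1100 XOR 1011 = 0111
  pos 2: 1110 XOR 1011 = 0101
  pos 3: 1010 XOR 1011 = 0001
  pos 6: 1100 XOR 1011 = 0111
  pos 7: 1110 XOR 1011 = 0101
  pos 8: 1010 XOR 1011 = 0001
Remainder (last 3 bits) = 001. This is the CRC / FCS.

001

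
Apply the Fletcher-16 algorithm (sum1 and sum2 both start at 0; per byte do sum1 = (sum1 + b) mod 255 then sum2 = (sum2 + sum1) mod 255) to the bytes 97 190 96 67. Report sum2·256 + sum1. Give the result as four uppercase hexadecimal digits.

Running sums (mod 255):
  after byte 0 (97): sum1=97, sum2=97
  after byte 1 (190): sum1=32, sum2=129
  after byte 2 (96): sum1=128, sum2=2
  after byte 3 (67): sum1=195, sum2=197
Checksum = sum2·256 + sum1 = 197·256 + 195 = 50627 = 0xC5C3.

C5C3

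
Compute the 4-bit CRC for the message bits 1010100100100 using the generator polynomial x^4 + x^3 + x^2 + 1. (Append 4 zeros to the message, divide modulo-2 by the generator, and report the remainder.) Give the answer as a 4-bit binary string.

1000

Append 4 zeros: 10101001001000000. Divide by 11101 (XOR where the leading bit is 1):
  pos 0: 10101 XOR 11101 = 01000
  pos 1: 10000 XOR 11101 = 01101
  pos 2: 11010 XOR 11101 = 00111
  pos 4: 11110 XOR 11101 = 00011
  pos 7: 11010 XOR 11101 = 00111
  pos 9: 11100 XOR 11101 = 00001
Remainder (last 4 bits) = 1000. This is the CRC / FCS.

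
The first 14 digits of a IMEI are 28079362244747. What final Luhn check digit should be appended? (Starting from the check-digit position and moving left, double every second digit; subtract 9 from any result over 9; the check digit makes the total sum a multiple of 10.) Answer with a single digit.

Partial digits right→left: 7 4 7 4 4 2 2 6 3 9 7 0 8 2
Double every second digit counting from the check-digit position (so the 1st, 3rd, 5th, ... of the partial from the right).
  doubled (with −9 where >9): 5 5 8 4 6 5 7 → sum 40
  kept as-is: 4 4 2 6 9 0 2 → sum 27
Total = 40 + 27 = 67.
Check digit = (10 − (67 mod 10)) mod 10 = 3.

3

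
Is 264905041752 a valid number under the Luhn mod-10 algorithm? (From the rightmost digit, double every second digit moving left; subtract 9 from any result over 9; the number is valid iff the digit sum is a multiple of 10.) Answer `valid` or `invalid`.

invalid

From the right, keep odd positions and double even positions (subtract 9 from any doubled value over 9):
  doubled (positions 2,4,...): 1 2 0 0 8 4 → sum 15
  kept (positions 1,3,...): 2 7 4 5 9 6 → sum 33
Total = 48.
48 mod 10 = 8, so the number is invalid.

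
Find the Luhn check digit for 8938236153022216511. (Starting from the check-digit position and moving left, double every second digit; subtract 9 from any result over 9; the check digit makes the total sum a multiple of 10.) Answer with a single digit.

5

Partial digits right→left: 1 1 5 6 1 2 2 2 0 3 5 1 6 3 2 8 3 9 8
Double every second digit counting from the check-digit position (so the 1st, 3rd, 5th, ... of the partial from the right).
  doubled (with −9 where >9): 2 1 2 4 0 1 3 4 6 7 → sum 30
  kept as-is: 1 6 2 2 3 1 3 8 9 → sum 35
Total = 30 + 35 = 65.
Check digit = (10 − (65 mod 10)) mod 10 = 5.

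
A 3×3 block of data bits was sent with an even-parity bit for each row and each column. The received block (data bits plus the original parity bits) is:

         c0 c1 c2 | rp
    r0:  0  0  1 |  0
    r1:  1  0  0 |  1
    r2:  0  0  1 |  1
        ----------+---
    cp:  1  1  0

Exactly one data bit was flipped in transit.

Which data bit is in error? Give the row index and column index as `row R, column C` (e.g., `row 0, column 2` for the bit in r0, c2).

row 0, column 1

Recompute each row's even parity and compare to rp:
  r0: data parity 1, sent rp 0 → mismatch
  r1: data parity 1, sent rp 1 → ok
  r2: data parity 1, sent rp 1 → ok
Recompute each column's even parity and compare to cp:
  c0: data parity 1, sent cp 1 → ok
  c1: data parity 0, sent cp 1 → mismatch
  c2: data parity 0, sent cp 0 → ok
Exactly one row (r0) and one column (c1) fail → the flipped bit is at their intersection.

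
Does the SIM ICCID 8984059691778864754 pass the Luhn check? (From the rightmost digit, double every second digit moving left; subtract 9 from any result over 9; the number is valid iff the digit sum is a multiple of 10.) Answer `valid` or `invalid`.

From the right, keep odd positions and double even positions (subtract 9 from any doubled value over 9):
  doubled (positions 2,4,...): 1 8 7 5 2 3 1 8 9 → sum 44
  kept (positions 1,3,...): 4 7 6 8 7 9 9 0 8 8 → sum 66
Total = 110.
110 mod 10 = 0, so the number is valid.

valid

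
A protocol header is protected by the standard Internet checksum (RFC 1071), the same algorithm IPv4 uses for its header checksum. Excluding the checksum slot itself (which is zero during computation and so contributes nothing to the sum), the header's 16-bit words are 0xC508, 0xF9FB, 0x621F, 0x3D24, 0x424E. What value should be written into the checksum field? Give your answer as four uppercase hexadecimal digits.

One's-complement addition (fold any carry out of bit 15 back into bit 0):
  0xC508 + 0xF9FB = 0x1BF03 → wrap carry → 0xBF04
  0xBF04 + 0x621F = 0x12123 → wrap carry → 0x2124
  0x2124 + 0x3D24 = 0x05E48
  0x5E48 + 0x424E = 0x0A096
One's-complement sum = 0xA096.
Checksum = ~0xA096 & 0xFFFF = 0x5F69.

5F69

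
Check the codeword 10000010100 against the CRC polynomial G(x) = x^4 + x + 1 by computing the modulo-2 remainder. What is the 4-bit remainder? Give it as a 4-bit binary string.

Modulo-2 division of 10000010100 by 10011:
  pos 0: 10000 XOR 10011 = 00011
  pos 3: 11010 XOR 10011 = 01001
  pos 4: 10011 XOR 10011 = 00000
Remainder = 0000 (zero — the frame passes the CRC check).

0000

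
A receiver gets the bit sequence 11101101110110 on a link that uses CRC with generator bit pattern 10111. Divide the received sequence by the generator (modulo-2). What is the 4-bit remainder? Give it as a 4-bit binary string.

Modulo-2 division of 11101101110110 by 10111:
  pos 0: 11101 XOR 10111 = 01010
  pos 1: 10101 XOR 10111 = 00010
  pos 4: 10011 XOR 10111 = 00100
  pos 6: 10010 XOR 10111 = 00101
  pos 8: 10111 XOR 10111 = 00000
Remainder = 0000 (zero — the frame passes the CRC check).

0000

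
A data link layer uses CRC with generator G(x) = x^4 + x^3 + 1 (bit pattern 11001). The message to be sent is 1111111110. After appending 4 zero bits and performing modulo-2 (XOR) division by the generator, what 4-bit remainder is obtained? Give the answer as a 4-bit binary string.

Append 4 zeros: 11111111100000. Divide by 11001 (XOR where the leading bit is 1):
  pos 0: 11111 XOR 11001 = 00110
  pos 2: 11011 XOR 11001 = 00010
  pos 5: 10110 XOR 11001 = 01111
  pos 6: 11110 XOR 11001 = 00111
  pos 8: 11100 XOR 11001 = 00101
Remainder (last 4 bits) = 1010. This is the CRC / FCS.

1010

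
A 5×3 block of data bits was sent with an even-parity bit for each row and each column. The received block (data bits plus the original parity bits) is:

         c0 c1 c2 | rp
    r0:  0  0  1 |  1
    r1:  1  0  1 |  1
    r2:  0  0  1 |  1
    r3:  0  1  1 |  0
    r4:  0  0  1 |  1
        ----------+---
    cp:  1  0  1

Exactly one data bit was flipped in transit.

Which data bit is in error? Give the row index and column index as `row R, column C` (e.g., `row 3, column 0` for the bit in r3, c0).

Recompute each row's even parity and compare to rp:
  r0: data parity 1, sent rp 1 → ok
  r1: data parity 0, sent rp 1 → mismatch
  r2: data parity 1, sent rp 1 → ok
  r3: data parity 0, sent rp 0 → ok
  r4: data parity 1, sent rp 1 → ok
Recompute each column's even parity and compare to cp:
  c0: data parity 1, sent cp 1 → ok
  c1: data parity 1, sent cp 0 → mismatch
  c2: data parity 1, sent cp 1 → ok
Exactly one row (r1) and one column (c1) fail → the flipped bit is at their intersection.

row 1, column 1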